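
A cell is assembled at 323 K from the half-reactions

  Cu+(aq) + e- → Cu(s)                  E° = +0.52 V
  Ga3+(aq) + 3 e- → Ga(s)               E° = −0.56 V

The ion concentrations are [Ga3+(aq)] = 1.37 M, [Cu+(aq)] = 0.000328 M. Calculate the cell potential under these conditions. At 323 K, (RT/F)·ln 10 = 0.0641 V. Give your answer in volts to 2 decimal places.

The Cu⁺/Cu couple has the more positive E°, so it is the cathode; Ga³⁺/Ga is the anode.
The standard potential is +0.52 − (−0.56) = +1.08 V and the balanced reaction transfers n = 3 electrons.
Balancing gives 3 Cu+(aq) + Ga(s) → 3 Cu(s) + Ga3+(aq); hence Q = [Ga3+(aq)] / [Cu+(aq)]^3 = 3.88×10^10 (log Q = 10.589).
E = E° − (0.0641/n)·log Q = +1.08 − (0.0641/3)(10.589) = +0.85 V.

+0.85 V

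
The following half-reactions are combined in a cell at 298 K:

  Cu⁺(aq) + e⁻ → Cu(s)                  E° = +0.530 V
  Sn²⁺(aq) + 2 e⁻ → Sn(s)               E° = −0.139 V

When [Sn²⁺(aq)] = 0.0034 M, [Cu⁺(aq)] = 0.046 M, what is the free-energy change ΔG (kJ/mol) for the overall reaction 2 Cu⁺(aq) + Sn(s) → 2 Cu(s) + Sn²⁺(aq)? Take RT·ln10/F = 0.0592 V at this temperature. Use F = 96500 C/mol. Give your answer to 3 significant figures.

E°cell = +0.530 − (−0.139) = +0.669 V; the balanced reaction transfers n = 2 electrons.
Q = [Sn²⁺(aq)] / [Cu⁺(aq)]^2 = 1.61, so log Q = 0.206 and E = +0.669 − (0.0592/2)(0.206) = +0.6629 V.
Finally ΔG = −nFE = −(2)(96500 C/mol)(+0.6629 V) = −128 kJ/mol.

−128 kJ/mol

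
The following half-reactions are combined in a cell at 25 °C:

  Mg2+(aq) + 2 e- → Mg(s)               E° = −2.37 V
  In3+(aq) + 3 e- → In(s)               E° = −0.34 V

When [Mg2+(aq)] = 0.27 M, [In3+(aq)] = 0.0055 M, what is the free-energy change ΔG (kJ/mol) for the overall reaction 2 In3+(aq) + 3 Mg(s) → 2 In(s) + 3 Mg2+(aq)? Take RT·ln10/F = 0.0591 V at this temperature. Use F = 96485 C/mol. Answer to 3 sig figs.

−1160 kJ/mol

The standard cell potential is −0.34 − (−2.37) = +2.03 V, with n = 6 electrons in the balanced equation.
Q = [Mg2+(aq)]^3 / [In3+(aq)]^2 = 651, so log Q = 2.813 and E = +2.03 − (0.0591/6)(2.813) = +2.0023 V.
ΔG = −nFE = −(6)(96485)(+2.0023) J/mol = −1160 kJ/mol.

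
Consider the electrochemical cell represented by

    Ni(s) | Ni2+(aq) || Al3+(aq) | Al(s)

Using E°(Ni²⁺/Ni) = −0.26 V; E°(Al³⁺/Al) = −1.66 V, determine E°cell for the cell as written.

By convention the left-hand electrode in cell notation is the anode (oxidation) and the right-hand electrode is the cathode (reduction).
E°cell = E°(right) − E°(left) = −1.66 − (−0.26) = −1.40 V.
The negative sign shows that, as written, the cell would require an external voltage to drive the reaction.

−1.40 V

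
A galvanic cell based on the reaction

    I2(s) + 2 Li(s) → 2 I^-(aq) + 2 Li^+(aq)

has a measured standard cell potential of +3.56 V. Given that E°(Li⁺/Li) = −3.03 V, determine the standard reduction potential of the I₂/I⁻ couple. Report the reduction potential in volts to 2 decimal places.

In the reaction as written the I₂/I⁻ couple is reduced (cathode) and Li⁺/Li is oxidized (anode), so E°cell = E°(I₂/I⁻) − E°(Li⁺/Li).
E°(I₂/I⁻) = E°cell + E°(anode) = +3.56 + (−3.03) = +0.53 V.

+0.53 V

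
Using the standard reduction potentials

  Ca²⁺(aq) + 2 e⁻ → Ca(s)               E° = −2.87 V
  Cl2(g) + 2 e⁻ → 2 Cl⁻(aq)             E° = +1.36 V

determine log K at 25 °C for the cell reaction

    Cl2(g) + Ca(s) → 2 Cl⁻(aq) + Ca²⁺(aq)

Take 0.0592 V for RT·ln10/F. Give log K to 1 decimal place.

The Cl₂/Cl⁻ couple is reduced (cathode); E°cell = +1.36 − (−2.87) = +4.23 V with n = 2.
At equilibrium E = 0, so log K = nE°cell / 0.0592 = (2)(+4.23) / 0.0592 = 142.9.

log K = 142.9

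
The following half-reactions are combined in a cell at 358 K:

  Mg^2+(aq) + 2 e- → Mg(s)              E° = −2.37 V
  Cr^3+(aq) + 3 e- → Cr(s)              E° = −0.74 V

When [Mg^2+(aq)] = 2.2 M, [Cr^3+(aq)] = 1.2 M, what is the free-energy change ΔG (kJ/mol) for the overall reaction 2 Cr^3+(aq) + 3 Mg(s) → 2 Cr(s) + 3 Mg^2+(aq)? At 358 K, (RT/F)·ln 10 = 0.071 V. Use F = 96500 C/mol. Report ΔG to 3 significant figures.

The standard cell potential is −0.74 − (−2.37) = +1.63 V, with n = 6 electrons in the balanced equation.
Here Q = [Mg^2+(aq)]^3 / [Cr^3+(aq)]^2 = 7.39 (log Q = 0.869), giving E = +1.63 − (0.071/6)·(0.869) = +1.6197 V.
ΔG = −nFE = −(6)(96500)(+1.6197) J/mol = −938 kJ/mol.

−938 kJ/mol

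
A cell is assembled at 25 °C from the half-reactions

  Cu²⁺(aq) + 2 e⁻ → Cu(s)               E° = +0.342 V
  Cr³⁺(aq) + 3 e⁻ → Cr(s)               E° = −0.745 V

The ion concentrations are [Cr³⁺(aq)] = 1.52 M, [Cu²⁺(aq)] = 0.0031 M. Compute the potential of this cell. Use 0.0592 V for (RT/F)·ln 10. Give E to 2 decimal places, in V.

+1.01 V

Since E°(Cu²⁺/Cu) > E°(Cr³⁺/Cr), Cu²⁺/Cu serves as the cathode.
E°cell = E°cat − E°an = +0.342 − (−0.745) = +1.087 V; n = 6.
For the overall reaction 3 Cu²⁺(aq) + 2 Cr(s) → 3 Cu(s) + 2 Cr³⁺(aq), Q = [Cr³⁺(aq)]^2 / [Cu²⁺(aq)]^3 = 7.76×10^7, giving log Q = 7.890.
Applying E = E° − (RT ln10/nF)·log Q gives +1.087 − (0.0592/6)(7.890) = +1.01 V.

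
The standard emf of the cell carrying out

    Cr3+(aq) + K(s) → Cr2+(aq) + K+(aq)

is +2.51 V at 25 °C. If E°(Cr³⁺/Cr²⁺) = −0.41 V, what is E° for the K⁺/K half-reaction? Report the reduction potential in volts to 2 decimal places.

−2.92 V

In the reaction as written the Cr³⁺/Cr²⁺ couple is reduced (cathode) and K⁺/K is oxidized (anode), so E°cell = E°(Cr³⁺/Cr²⁺) − E°(K⁺/K).
E°(K⁺/K) = E°(cathode) − E°cell = −0.41 − (+2.51) = −2.92 V.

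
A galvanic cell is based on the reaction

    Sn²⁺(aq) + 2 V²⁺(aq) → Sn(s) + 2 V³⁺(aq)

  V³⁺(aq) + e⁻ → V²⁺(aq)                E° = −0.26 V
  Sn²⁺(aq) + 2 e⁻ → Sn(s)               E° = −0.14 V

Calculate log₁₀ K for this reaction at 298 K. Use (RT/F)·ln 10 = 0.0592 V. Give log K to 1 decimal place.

The Sn²⁺/Sn couple is reduced (cathode); E°cell = −0.14 − (−0.26) = +0.12 V with n = 2.
At equilibrium E = 0, so log K = nE°cell / 0.0592 = (2)(+0.12) / 0.0592 = 4.1.

log K = 4.1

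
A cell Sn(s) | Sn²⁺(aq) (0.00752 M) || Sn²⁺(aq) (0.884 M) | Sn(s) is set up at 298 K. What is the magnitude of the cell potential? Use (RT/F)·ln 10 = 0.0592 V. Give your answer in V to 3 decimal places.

For a concentration cell E°cell = 0, since both electrodes use the same couple.
The compartment with the higher Sn²⁺(aq) concentration (0.884 M) acts as the cathode; ions are reduced there and produced at the dilute (0.00752 M) anode.
With n = 2, Ecell = −(0.0592/2)·log([dilute]/[conc]) = −(0.0592/2)·log(0.00752/0.884) = +0.061 V.

0.061 V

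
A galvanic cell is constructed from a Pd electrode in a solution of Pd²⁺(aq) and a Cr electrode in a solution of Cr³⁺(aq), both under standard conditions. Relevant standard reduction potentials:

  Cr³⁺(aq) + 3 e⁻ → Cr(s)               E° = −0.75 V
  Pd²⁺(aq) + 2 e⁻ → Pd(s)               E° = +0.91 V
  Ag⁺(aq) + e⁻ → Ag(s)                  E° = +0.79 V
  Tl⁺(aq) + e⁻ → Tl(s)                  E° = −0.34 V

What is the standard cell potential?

The Pd²⁺/Pd couple has the higher E°, so Pd ion is reduced (cathode) and Cr is oxidized (anode).
E°cell = E°(cathode) − E°(anode) = +0.91 − (−0.75) = +1.66 V.

+1.66 V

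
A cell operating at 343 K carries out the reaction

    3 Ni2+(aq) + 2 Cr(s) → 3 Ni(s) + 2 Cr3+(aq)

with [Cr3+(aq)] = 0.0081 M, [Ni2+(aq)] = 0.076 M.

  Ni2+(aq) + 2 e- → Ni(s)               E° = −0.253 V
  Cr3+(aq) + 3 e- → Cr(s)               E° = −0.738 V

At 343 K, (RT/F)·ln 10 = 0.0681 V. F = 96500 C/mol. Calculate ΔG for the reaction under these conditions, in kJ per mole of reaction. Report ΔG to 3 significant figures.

−286 kJ/mol

With Ni²⁺/Ni reduced at the cathode, E°cell = −0.253 − (−0.738) = +0.485 V and n = 6.
The reaction quotient is [Cr3+(aq)]^2 / [Ni2+(aq)]^3 = 0.149; by Nernst, E = +0.485 − (0.0681/6)(−0.825) = +0.4944 V.
ΔG = −nFE = −(6)(96500)(+0.4944) J/mol = −286 kJ/mol.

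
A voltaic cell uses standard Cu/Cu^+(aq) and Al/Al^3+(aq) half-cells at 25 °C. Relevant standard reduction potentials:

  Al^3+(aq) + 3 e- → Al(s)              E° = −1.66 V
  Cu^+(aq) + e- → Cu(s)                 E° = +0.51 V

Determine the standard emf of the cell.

+2.17 V

The Cu⁺/Cu couple has the higher E°, so Cu ion is reduced (cathode) and Al is oxidized (anode).
E°cell = E°(cathode) − E°(anode) = +0.51 − (−1.66) = +2.17 V.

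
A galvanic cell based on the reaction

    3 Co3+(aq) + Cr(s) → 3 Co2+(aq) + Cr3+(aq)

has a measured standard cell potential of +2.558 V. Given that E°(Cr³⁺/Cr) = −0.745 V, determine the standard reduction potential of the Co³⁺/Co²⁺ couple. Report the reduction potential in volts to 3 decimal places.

In the reaction as written the Co³⁺/Co²⁺ couple is reduced (cathode) and Cr³⁺/Cr is oxidized (anode), so E°cell = E°(Co³⁺/Co²⁺) − E°(Cr³⁺/Cr).
E°(Co³⁺/Co²⁺) = E°cell + E°(anode) = +2.558 + (−0.745) = +1.813 V.

+1.813 V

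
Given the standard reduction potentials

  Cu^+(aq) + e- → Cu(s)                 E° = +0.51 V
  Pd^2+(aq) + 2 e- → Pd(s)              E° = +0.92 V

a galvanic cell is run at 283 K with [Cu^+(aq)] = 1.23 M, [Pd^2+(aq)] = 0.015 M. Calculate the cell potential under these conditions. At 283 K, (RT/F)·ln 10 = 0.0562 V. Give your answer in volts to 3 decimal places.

Pd²⁺/Pd is reduced (cathode, E° = +0.92 V) and Cu⁺/Cu is oxidized (anode).
E°cell = E°cat − E°an = +0.92 − (+0.51) = +0.41 V; n = 2.
Balancing gives Pd^2+(aq) + 2 Cu(s) → Pd(s) + 2 Cu^+(aq); hence Q = [Cu^+(aq)]^2 / [Pd^2+(aq)] = 101 (log Q = 2.004).
By the Nernst equation, E = +0.41 − (0.0562/2)·(2.004) = +0.354 V.

+0.354 V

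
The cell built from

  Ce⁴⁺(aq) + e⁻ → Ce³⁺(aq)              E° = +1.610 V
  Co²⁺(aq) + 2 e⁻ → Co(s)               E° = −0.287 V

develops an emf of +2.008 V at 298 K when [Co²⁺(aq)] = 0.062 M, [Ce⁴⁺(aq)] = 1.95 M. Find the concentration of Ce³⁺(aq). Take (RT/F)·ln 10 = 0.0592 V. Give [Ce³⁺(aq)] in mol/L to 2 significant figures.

0.10 M

With Ce⁴⁺/Ce³⁺ at the cathode and Co²⁺/Co at the anode, E°cell = +1.610 − (−0.287) = +1.897 V (n = 2).
Since E = E° − (0.0592/n)·log Q, log Q = n(E° − E)/0.0592 = −3.750.
Balancing electrons gives 2 Ce⁴⁺(aq) + Co(s) → 2 Ce³⁺(aq) + Co²⁺(aq); thus Q = ([Ce³⁺(aq)]^2·[Co²⁺(aq)]) / [Ce⁴⁺(aq)]^2.
Substituting the known concentrations and solving, log [Ce³⁺(aq)] = −0.981 and [Ce³⁺(aq)] = 0.10 M.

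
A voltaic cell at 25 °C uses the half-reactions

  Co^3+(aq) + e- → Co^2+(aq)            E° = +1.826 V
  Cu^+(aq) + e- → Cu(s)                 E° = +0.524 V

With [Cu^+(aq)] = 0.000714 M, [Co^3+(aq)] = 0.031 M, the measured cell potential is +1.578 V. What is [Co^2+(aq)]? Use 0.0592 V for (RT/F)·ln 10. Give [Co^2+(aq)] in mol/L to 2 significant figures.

The Co³⁺/Co²⁺ couple has the larger reduction potential, so it is the cathode: E°cell = +1.826 − (+0.524) = +1.302 V and n = 1.
From the Nernst equation, log Q = n(E° − E)/0.0592 = 1·(+1.302 − (+1.578))/0.0592 = −4.662.
Balancing electrons gives Co^3+(aq) + Cu(s) → Co^2+(aq) + Cu^+(aq); thus Q = ([Co^2+(aq)]·[Cu^+(aq)]) / [Co^3+(aq)].
Substituting the known concentrations and solving, log [Co^2+(aq)] = −3.024 and [Co^2+(aq)] = 0.00095 M.

0.00095 M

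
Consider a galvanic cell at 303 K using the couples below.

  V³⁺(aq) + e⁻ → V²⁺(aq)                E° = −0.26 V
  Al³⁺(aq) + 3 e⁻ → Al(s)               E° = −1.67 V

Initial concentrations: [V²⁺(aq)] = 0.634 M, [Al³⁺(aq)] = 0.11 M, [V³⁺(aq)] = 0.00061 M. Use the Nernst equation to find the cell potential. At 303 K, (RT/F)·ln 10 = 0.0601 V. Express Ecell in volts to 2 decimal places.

+1.25 V

The V³⁺/V²⁺ couple has the more positive E°, so it is the cathode; Al³⁺/Al is the anode.
The standard potential is −0.26 − (−1.67) = +1.41 V and the balanced reaction transfers n = 3 electrons.
For the overall reaction 3 V³⁺(aq) + Al(s) → 3 V²⁺(aq) + Al³⁺(aq), Q = ([V²⁺(aq)]^3·[Al³⁺(aq)]) / [V³⁺(aq)]^3 = 1.24×10^8, giving log Q = 8.092.
By the Nernst equation, E = +1.41 − (0.0601/3)·(8.092) = +1.25 V.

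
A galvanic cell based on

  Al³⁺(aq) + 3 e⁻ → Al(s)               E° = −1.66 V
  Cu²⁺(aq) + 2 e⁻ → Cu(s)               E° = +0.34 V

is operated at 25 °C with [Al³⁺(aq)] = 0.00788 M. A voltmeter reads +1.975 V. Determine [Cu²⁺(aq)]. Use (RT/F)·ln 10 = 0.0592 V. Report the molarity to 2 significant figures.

0.0057 M

With Cu²⁺/Cu at the cathode and Al³⁺/Al at the anode, E°cell = +0.34 − (−1.66) = +2.00 V (n = 6).
Rearranging E = E° − (0.0592/n)·log Q gives log Q = 6(+2.00 − (+1.975))/0.0592 = 2.534.
Balancing electrons gives 3 Cu²⁺(aq) + 2 Al(s) → 3 Cu(s) + 2 Al³⁺(aq); thus Q = [Al³⁺(aq)]^2 / [Cu²⁺(aq)]^3.
Solving for the unknown gives log [Cu²⁺(aq)] = −2.247, so [Cu²⁺(aq)] ≈ 0.0057 M.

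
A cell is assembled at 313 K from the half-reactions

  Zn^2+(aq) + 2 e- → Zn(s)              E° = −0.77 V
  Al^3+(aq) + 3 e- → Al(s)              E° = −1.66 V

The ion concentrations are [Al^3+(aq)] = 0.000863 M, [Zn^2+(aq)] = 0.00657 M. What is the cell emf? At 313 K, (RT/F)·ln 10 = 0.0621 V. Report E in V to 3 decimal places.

+0.886 V

Zn²⁺/Zn is reduced (cathode, E° = −0.77 V) and Al³⁺/Al is oxidized (anode).
The standard potential is −0.77 − (−1.66) = +0.89 V and the balanced reaction transfers n = 6 electrons.
The balanced reaction is 3 Zn^2+(aq) + 2 Al(s) → 3 Zn(s) + 2 Al^3+(aq), so Q = [Al^3+(aq)]^2 / [Zn^2+(aq)]^3 = 2.63 and log Q = 0.419.
E = E° − (0.0621/n)·log Q = +0.89 − (0.0621/6)(0.419) = +0.886 V.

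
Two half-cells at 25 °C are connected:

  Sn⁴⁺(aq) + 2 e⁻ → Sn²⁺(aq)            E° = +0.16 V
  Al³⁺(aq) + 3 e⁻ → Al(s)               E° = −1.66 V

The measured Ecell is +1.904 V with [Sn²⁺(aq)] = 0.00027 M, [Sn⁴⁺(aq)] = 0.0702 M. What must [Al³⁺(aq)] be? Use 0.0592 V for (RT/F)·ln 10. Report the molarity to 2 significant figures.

0.23 M

Sn⁴⁺/Sn²⁺ is the cathode (higher E°); E°cell = +0.16 − (−1.66) = +1.82 V with n = 6.
From the Nernst equation, log Q = n(E° − E)/0.0592 = 6·(+1.82 − (+1.904))/0.0592 = −8.514.
The balanced reaction is 3 Sn⁴⁺(aq) + 2 Al(s) → 3 Sn²⁺(aq) + 2 Al³⁺(aq), so Q = ([Sn²⁺(aq)]^3·[Al³⁺(aq)]^2) / [Sn⁴⁺(aq)]^3.
Solving for the unknown gives log [Al³⁺(aq)] = −0.635, so [Al³⁺(aq)] ≈ 0.23 M.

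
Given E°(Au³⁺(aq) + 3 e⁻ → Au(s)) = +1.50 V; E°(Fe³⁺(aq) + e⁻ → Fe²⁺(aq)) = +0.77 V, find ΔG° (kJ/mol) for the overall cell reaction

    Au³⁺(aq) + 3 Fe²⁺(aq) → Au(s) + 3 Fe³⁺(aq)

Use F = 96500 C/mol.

In the reaction as written Au³⁺(aq) is reduced, so the Au³⁺/Au couple is the cathode and Fe³⁺/Fe²⁺ is the anode.
E°cell = +1.50 − (+0.77) = +0.73 V; balancing electrons gives n = 3.
ΔG° = −nFE°cell = −(3)(96500)(+0.73) J/mol = −211 kJ/mol.

−211 kJ/mol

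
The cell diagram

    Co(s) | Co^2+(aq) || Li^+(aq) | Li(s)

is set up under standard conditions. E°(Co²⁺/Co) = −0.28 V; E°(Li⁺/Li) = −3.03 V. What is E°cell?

By convention the left-hand electrode in cell notation is the anode (oxidation) and the right-hand electrode is the cathode (reduction).
E°cell = E°(right) − E°(left) = −3.03 − (−0.28) = −2.75 V.
The negative sign shows that, as written, the cell would require an external voltage to drive the reaction.

−2.75 V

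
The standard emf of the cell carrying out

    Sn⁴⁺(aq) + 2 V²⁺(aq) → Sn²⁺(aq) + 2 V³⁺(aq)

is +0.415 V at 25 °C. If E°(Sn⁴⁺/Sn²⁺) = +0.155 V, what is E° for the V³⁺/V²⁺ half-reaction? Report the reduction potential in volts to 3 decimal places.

−0.260 V

In the reaction as written the Sn⁴⁺/Sn²⁺ couple is reduced (cathode) and V³⁺/V²⁺ is oxidized (anode), so E°cell = E°(Sn⁴⁺/Sn²⁺) − E°(V³⁺/V²⁺).
E°(V³⁺/V²⁺) = E°(cathode) − E°cell = +0.155 − (+0.415) = −0.260 V.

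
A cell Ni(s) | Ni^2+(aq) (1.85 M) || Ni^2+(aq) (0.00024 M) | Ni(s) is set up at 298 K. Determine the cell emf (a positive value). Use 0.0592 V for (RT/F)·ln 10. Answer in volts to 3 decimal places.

For a concentration cell E°cell = 0, since both electrodes use the same couple.
The compartment with the higher Ni^2+(aq) concentration (1.85 M) acts as the cathode; ions are reduced there and produced at the dilute (0.00024 M) anode.
With n = 2, Ecell = −(0.0592/2)·log([dilute]/[conc]) = −(0.0592/2)·log(0.00024/1.85) = +0.115 V.

0.115 V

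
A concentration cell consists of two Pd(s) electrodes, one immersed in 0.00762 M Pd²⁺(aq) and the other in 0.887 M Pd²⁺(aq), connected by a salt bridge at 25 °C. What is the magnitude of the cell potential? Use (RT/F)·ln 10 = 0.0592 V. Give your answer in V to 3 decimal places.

0.061 V

For a concentration cell E°cell = 0, since both electrodes use the same couple.
The compartment with the higher Pd²⁺(aq) concentration (0.887 M) acts as the cathode; ions are reduced there and produced at the dilute (0.00762 M) anode.
With n = 2, Ecell = −(0.0592/2)·log([dilute]/[conc]) = −(0.0592/2)·log(0.00762/0.887) = +0.061 V.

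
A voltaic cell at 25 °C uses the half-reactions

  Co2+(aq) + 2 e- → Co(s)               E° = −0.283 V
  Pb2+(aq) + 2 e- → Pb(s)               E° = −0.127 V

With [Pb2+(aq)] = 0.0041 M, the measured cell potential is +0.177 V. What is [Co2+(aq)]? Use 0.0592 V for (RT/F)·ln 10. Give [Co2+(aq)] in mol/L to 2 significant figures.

With Pb²⁺/Pb at the cathode and Co²⁺/Co at the anode, E°cell = −0.127 − (−0.283) = +0.156 V (n = 2).
Since E = E° − (0.0592/n)·log Q, log Q = n(E° − E)/0.0592 = −0.709.
The balanced reaction is Pb2+(aq) + Co(s) → Pb(s) + Co2+(aq), so Q = [Co2+(aq)] / [Pb2+(aq)].
Isolating [Co2+(aq)] in Q = 10^{−0.709} yields log [Co2+(aq)] = −3.096, i.e. 0.00080 M.

0.00080 M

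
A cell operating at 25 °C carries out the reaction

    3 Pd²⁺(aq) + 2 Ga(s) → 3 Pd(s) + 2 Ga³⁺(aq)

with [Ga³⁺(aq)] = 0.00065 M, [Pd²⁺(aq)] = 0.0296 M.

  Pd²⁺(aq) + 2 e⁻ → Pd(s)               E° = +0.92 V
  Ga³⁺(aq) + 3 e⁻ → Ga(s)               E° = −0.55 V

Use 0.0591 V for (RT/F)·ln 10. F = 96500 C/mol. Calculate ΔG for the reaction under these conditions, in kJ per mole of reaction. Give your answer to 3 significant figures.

E°cell = +0.92 − (−0.55) = +1.47 V; the balanced reaction transfers n = 6 electrons.
Q = [Ga³⁺(aq)]^2 / [Pd²⁺(aq)]^3 = 0.0163, so log Q = −1.788 and E = +1.47 − (0.0591/6)(−1.788) = +1.4876 V.
ΔG = −nFE = −(6)(96500)(+1.4876) J/mol = −861 kJ/mol.

−861 kJ/mol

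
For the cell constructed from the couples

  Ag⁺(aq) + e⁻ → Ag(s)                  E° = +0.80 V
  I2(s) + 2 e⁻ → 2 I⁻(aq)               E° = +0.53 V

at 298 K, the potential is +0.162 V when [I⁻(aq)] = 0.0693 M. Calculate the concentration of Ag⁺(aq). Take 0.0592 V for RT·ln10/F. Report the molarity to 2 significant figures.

0.22 M

With Ag⁺/Ag at the cathode and I₂/I⁻ at the anode, E°cell = +0.80 − (+0.53) = +0.27 V (n = 2).
From the Nernst equation, log Q = n(E° − E)/0.0592 = 2·(+0.27 − (+0.162))/0.0592 = 3.649.
The balanced reaction is 2 Ag⁺(aq) + 2 I⁻(aq) → 2 Ag(s) + I2(s), so Q = 1 / ([Ag⁺(aq)]^2·[I⁻(aq)]^2).
Substituting the known concentrations and solving, log [Ag⁺(aq)] = −0.665 and [Ag⁺(aq)] = 0.22 M.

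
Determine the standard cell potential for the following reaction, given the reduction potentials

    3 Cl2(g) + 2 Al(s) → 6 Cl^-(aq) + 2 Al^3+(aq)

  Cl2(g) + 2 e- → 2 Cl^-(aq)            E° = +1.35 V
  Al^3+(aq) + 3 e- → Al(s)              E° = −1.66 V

+3.01 V

In the reaction as written, Cl2(g) is reduced (cathode) and Al^3+(aq) is produced by oxidation at the anode.
E°cell = E°(cathode) − E°(anode) = +1.35 − (−1.66) = +3.01 V.
The positive value indicates the reaction is spontaneous as written.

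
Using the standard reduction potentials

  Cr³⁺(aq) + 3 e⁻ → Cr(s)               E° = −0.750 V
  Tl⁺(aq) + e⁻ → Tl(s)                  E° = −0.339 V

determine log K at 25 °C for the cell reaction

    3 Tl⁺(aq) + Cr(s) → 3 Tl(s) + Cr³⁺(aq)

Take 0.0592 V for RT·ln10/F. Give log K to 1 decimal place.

The Tl⁺/Tl couple is reduced (cathode); E°cell = −0.339 − (−0.750) = +0.411 V with n = 3.
At equilibrium E = 0, so log K = nE°cell / 0.0592 = (3)(+0.411) / 0.0592 = 20.8.

log K = 20.8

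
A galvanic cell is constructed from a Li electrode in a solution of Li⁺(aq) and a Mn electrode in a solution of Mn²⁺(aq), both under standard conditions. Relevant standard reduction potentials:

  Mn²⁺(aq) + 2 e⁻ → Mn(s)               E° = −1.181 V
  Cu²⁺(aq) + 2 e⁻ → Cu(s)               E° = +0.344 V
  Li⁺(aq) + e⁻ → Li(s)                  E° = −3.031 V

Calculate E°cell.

Of the two couples in this cell, the one with the more positive reduction potential is reduced at the cathode: here that is Mn²⁺/Mn (−1.181 V); Li⁺/Li (−3.031 V) is the anode.
E°cell = E°(cathode) − E°(anode) = −1.181 − (−3.031) = +1.850 V.

+1.850 V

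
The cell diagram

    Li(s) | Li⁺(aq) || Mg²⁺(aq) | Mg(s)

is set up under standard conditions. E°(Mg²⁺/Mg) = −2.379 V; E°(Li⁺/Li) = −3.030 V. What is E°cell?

+0.651 V

By convention the left-hand electrode in cell notation is the anode (oxidation) and the right-hand electrode is the cathode (reduction).
E°cell = E°(right) − E°(left) = −2.379 − (−3.030) = +0.651 V.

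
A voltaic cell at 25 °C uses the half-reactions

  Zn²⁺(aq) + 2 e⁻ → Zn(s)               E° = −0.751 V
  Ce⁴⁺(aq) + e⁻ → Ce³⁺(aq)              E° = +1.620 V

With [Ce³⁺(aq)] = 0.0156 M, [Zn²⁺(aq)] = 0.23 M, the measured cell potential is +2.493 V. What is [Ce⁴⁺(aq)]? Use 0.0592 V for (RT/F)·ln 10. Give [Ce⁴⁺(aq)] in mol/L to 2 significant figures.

The Ce⁴⁺/Ce³⁺ couple has the larger reduction potential, so it is the cathode: E°cell = +1.620 − (−0.751) = +2.371 V and n = 2.
From the Nernst equation, log Q = n(E° − E)/0.0592 = 2·(+2.371 − (+2.493))/0.0592 = −4.122.
The balanced reaction is 2 Ce⁴⁺(aq) + Zn(s) → 2 Ce³⁺(aq) + Zn²⁺(aq), so Q = ([Ce³⁺(aq)]^2·[Zn²⁺(aq)]) / [Ce⁴⁺(aq)]^2.
Isolating [Ce⁴⁺(aq)] in Q = 10^{−4.122} yields log [Ce⁴⁺(aq)] = −0.065, i.e. 0.86 M.

0.86 M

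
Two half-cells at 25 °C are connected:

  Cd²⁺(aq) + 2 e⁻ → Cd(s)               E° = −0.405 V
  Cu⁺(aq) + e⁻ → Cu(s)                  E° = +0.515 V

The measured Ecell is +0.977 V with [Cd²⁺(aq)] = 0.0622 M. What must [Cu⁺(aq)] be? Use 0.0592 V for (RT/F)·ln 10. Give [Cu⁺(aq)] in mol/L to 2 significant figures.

Cu⁺/Cu is the cathode (higher E°); E°cell = +0.515 − (−0.405) = +0.920 V with n = 2.
Since E = E° − (0.0592/n)·log Q, log Q = n(E° − E)/0.0592 = −1.926.
For 2 Cu⁺(aq) + Cd(s) → 2 Cu(s) + Cd²⁺(aq), the reaction quotient is Q = [Cd²⁺(aq)] / [Cu⁺(aq)]^2.
Solving for the unknown gives log [Cu⁺(aq)] = 0.360, so [Cu⁺(aq)] ≈ 2.3 M.

2.3 M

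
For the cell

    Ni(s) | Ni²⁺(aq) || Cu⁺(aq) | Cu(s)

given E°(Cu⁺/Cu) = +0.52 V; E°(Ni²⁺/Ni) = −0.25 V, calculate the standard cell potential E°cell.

+0.77 V

By convention the left-hand electrode in cell notation is the anode (oxidation) and the right-hand electrode is the cathode (reduction).
E°cell = E°(right) − E°(left) = +0.52 − (−0.25) = +0.77 V.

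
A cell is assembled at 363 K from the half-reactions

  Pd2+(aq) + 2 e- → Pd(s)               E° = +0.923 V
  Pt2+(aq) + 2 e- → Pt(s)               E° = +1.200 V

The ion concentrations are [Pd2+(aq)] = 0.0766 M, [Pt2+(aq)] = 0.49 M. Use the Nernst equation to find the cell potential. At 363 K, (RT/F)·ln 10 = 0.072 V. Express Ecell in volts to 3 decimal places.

Since E°(Pt²⁺/Pt) > E°(Pd²⁺/Pd), Pt²⁺/Pt serves as the cathode.
E°cell = +1.200 − (+0.923) = +0.277 V, with n = 2 electrons transferred.
Balancing gives Pt2+(aq) + Pd(s) → Pt(s) + Pd2+(aq); hence Q = [Pd2+(aq)] / [Pt2+(aq)] = 0.156 (log Q = −0.806).
Applying E = E° − (RT ln10/nF)·log Q gives +0.277 − (0.072/2)(−0.806) = +0.306 V.

+0.306 V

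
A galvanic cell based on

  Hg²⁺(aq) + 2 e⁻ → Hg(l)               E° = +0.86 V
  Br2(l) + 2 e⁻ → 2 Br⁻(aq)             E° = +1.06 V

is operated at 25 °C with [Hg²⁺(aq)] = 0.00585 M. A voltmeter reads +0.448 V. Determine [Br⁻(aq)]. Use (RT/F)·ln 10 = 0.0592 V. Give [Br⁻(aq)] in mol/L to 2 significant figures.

The Br₂/Br⁻ couple has the larger reduction potential, so it is the cathode: E°cell = +1.06 − (+0.86) = +0.20 V and n = 2.
Rearranging E = E° − (0.0592/n)·log Q gives log Q = 2(+0.20 − (+0.448))/0.0592 = −8.378.
For Br2(l) + Hg(l) → 2 Br⁻(aq) + Hg²⁺(aq), the reaction quotient is Q = [Br⁻(aq)]^2·[Hg²⁺(aq)].
Solving for the unknown gives log [Br⁻(aq)] = −3.073, so [Br⁻(aq)] ≈ 0.00085 M.

0.00085 M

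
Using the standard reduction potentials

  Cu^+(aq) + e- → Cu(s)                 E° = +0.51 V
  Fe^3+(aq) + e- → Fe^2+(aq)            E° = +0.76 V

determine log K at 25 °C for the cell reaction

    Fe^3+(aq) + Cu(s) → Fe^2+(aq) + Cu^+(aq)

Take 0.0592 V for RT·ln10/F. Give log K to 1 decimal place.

The Fe³⁺/Fe²⁺ couple is reduced (cathode); E°cell = +0.76 − (+0.51) = +0.25 V with n = 1.
At equilibrium E = 0, so log K = nE°cell / 0.0592 = (1)(+0.25) / 0.0592 = 4.2.

log K = 4.2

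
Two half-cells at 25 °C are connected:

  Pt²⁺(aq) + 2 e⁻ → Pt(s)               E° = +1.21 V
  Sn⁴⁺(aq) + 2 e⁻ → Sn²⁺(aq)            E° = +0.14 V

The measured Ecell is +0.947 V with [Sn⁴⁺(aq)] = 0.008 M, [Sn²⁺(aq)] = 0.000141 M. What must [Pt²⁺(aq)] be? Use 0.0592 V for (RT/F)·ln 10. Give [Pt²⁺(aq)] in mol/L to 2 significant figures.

0.0040 M

The Pt²⁺/Pt couple has the larger reduction potential, so it is the cathode: E°cell = +1.21 − (+0.14) = +1.07 V and n = 2.
Rearranging E = E° − (0.0592/n)·log Q gives log Q = 2(+1.07 − (+0.947))/0.0592 = 4.155.
For Pt²⁺(aq) + Sn²⁺(aq) → Pt(s) + Sn⁴⁺(aq), the reaction quotient is Q = [Sn⁴⁺(aq)] / ([Pt²⁺(aq)]·[Sn²⁺(aq)]).
Solving for the unknown gives log [Pt²⁺(aq)] = −2.401, so [Pt²⁺(aq)] ≈ 0.0040 M.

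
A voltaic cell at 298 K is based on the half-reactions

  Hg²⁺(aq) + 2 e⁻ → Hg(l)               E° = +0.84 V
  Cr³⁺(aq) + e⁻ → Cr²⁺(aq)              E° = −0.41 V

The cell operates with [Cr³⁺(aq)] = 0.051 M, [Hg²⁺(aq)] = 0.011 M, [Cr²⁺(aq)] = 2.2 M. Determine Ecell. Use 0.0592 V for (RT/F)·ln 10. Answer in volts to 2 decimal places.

+1.29 V

The Hg²⁺/Hg couple has the more positive E°, so it is the cathode; Cr³⁺/Cr²⁺ is the anode.
E°cell = +0.84 − (−0.41) = +1.25 V, with n = 2 electrons transferred.
For the overall reaction Hg²⁺(aq) + 2 Cr²⁺(aq) → Hg(l) + 2 Cr³⁺(aq), Q = [Cr³⁺(aq)]^2 / ([Hg²⁺(aq)]·[Cr²⁺(aq)]^2) = 0.0489, giving log Q = −1.311.
By the Nernst equation, E = +1.25 − (0.0592/2)·(−1.311) = +1.29 V.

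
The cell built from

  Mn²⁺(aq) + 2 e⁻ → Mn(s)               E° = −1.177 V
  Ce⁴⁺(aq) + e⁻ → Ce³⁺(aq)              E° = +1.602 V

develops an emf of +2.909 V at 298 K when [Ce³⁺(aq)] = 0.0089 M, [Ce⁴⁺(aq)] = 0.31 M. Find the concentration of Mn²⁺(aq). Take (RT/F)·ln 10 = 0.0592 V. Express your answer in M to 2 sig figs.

With Ce⁴⁺/Ce³⁺ at the cathode and Mn²⁺/Mn at the anode, E°cell = +1.602 − (−1.177) = +2.779 V (n = 2).
From the Nernst equation, log Q = n(E° − E)/0.0592 = 2·(+2.779 − (+2.909))/0.0592 = −4.392.
The balanced reaction is 2 Ce⁴⁺(aq) + Mn(s) → 2 Ce³⁺(aq) + Mn²⁺(aq), so Q = ([Ce³⁺(aq)]^2·[Mn²⁺(aq)]) / [Ce⁴⁺(aq)]^2.
Isolating [Mn²⁺(aq)] in Q = 10^{−4.392} yields log [Mn²⁺(aq)] = −1.308, i.e. 0.049 M.

0.049 M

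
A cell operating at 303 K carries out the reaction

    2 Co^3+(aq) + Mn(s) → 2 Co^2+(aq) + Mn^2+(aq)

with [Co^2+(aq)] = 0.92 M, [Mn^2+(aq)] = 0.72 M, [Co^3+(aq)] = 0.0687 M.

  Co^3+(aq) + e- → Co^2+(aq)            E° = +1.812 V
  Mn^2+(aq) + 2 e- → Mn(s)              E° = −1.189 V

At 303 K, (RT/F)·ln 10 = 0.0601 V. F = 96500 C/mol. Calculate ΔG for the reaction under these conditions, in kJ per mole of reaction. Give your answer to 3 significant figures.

E°cell = +1.812 − (−1.189) = +3.001 V; the balanced reaction transfers n = 2 electrons.
Q = ([Co^2+(aq)]^2·[Mn^2+(aq)]) / [Co^3+(aq)]^2 = 129, so log Q = 2.111 and E = +3.001 − (0.0601/2)(2.111) = +2.9376 V.
ΔG = −nFE = −(2)(96500)(+2.9376) J/mol = −567 kJ/mol.

−567 kJ/mol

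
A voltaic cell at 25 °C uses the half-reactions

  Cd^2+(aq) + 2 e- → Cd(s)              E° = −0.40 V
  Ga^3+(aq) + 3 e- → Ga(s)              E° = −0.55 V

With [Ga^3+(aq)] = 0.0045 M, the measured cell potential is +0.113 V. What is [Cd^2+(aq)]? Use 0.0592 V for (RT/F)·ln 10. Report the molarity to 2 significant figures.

0.0015 M

The Cd²⁺/Cd couple has the larger reduction potential, so it is the cathode: E°cell = −0.40 − (−0.55) = +0.15 V and n = 6.
From the Nernst equation, log Q = n(E° − E)/0.0592 = 6·(+0.15 − (+0.113))/0.0592 = 3.750.
For 3 Cd^2+(aq) + 2 Ga(s) → 3 Cd(s) + 2 Ga^3+(aq), the reaction quotient is Q = [Ga^3+(aq)]^2 / [Cd^2+(aq)]^3.
Isolating [Cd^2+(aq)] in Q = 10^{3.750} yields log [Cd^2+(aq)] = −2.815, i.e. 0.0015 M.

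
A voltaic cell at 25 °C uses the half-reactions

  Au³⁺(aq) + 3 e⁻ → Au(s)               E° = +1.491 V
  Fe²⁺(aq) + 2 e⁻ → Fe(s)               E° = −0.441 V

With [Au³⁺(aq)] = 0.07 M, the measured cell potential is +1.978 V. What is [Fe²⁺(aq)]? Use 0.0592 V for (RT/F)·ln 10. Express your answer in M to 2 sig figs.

0.0047 M

The Au³⁺/Au couple has the larger reduction potential, so it is the cathode: E°cell = +1.491 − (−0.441) = +1.932 V and n = 6.
Since E = E° − (0.0592/n)·log Q, log Q = n(E° − E)/0.0592 = −4.662.
The balanced reaction is 2 Au³⁺(aq) + 3 Fe(s) → 2 Au(s) + 3 Fe²⁺(aq), so Q = [Fe²⁺(aq)]^3 / [Au³⁺(aq)]^2.
Isolating [Fe²⁺(aq)] in Q = 10^{−4.662} yields log [Fe²⁺(aq)] = −2.324, i.e. 0.0047 M.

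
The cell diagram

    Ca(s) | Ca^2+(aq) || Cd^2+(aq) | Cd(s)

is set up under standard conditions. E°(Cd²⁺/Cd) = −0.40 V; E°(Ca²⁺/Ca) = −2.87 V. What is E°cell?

By convention the left-hand electrode in cell notation is the anode (oxidation) and the right-hand electrode is the cathode (reduction).
E°cell = E°(right) − E°(left) = −0.40 − (−2.87) = +2.47 V.

+2.47 V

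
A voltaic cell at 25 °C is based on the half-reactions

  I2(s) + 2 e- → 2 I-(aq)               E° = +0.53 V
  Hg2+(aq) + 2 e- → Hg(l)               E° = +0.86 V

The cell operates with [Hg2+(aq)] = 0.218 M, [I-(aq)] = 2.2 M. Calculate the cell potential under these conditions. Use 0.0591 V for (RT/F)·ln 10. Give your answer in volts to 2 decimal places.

The Hg²⁺/Hg couple has the more positive E°, so it is the cathode; I₂/I⁻ is the anode.
The standard potential is +0.86 − (+0.53) = +0.33 V and the balanced reaction transfers n = 2 electrons.
Balancing gives Hg2+(aq) + 2 I-(aq) → Hg(l) + I2(s); hence Q = 1 / ([Hg2+(aq)]·[I-(aq)]^2) = 0.948 (log Q = −0.023).
E = E° − (0.0591/n)·log Q = +0.33 − (0.0591/2)(−0.023) = +0.33 V.

+0.33 V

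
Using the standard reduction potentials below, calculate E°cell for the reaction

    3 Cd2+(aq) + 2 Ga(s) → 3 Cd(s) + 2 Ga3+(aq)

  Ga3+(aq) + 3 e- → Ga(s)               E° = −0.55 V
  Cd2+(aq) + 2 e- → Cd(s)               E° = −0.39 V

In the reaction as written, Cd2+(aq) is reduced (cathode) and Ga3+(aq) is produced by oxidation at the anode.
E°cell = E°(cathode) − E°(anode) = −0.39 − (−0.55) = +0.16 V.
The positive value indicates the reaction is spontaneous as written.

+0.16 V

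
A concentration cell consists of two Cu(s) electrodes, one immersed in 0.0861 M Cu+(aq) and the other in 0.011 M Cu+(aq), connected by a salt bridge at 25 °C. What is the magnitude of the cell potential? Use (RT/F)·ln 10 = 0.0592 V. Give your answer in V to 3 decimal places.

0.053 V

For a concentration cell E°cell = 0, since both electrodes use the same couple.
The compartment with the higher Cu+(aq) concentration (0.0861 M) acts as the cathode; ions are reduced there and produced at the dilute (0.011 M) anode.
With n = 1, Ecell = −(0.0592/1)·log([dilute]/[conc]) = −(0.0592/1)·log(0.011/0.0861) = +0.053 V.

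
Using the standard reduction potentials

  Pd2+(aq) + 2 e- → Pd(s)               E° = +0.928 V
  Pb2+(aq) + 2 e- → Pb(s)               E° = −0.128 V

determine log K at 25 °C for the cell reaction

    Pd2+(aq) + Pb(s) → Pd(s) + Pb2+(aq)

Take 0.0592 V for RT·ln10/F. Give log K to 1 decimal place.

log K = 35.7

The Pd²⁺/Pd couple is reduced (cathode); E°cell = +0.928 − (−0.128) = +1.056 V with n = 2.
At equilibrium E = 0, so log K = nE°cell / 0.0592 = (2)(+1.056) / 0.0592 = 35.7.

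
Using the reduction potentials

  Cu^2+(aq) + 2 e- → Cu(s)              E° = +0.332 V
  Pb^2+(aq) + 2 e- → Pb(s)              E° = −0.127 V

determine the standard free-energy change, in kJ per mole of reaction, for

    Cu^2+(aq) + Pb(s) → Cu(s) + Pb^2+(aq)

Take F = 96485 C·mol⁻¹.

In the reaction as written Cu^2+(aq) is reduced, so the Cu²⁺/Cu couple is the cathode and Pb²⁺/Pb is the anode.
E°cell = +0.332 − (−0.127) = +0.459 V; balancing electrons gives n = 2.
ΔG° = −nFE°cell = −(2)(96485)(+0.459) J/mol = −88.6 kJ/mol.

−88.6 kJ/mol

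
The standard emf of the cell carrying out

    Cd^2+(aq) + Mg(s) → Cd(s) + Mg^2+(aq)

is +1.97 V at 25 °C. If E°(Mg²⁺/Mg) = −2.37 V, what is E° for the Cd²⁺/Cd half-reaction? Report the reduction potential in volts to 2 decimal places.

−0.40 V

In the reaction as written the Cd²⁺/Cd couple is reduced (cathode) and Mg²⁺/Mg is oxidized (anode), so E°cell = E°(Cd²⁺/Cd) − E°(Mg²⁺/Mg).
E°(Cd²⁺/Cd) = E°cell + E°(anode) = +1.97 + (−2.37) = −0.40 V.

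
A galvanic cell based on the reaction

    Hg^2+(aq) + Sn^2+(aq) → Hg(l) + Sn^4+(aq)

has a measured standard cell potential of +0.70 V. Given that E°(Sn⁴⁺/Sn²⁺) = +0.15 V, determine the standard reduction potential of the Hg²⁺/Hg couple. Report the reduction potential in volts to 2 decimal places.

+0.85 V

In the reaction as written the Hg²⁺/Hg couple is reduced (cathode) and Sn⁴⁺/Sn²⁺ is oxidized (anode), so E°cell = E°(Hg²⁺/Hg) − E°(Sn⁴⁺/Sn²⁺).
E°(Hg²⁺/Hg) = E°cell + E°(anode) = +0.70 + (+0.15) = +0.85 V.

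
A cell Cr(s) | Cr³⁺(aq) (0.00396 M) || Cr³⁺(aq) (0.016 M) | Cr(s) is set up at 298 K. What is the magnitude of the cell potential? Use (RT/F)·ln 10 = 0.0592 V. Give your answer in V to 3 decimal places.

0.012 V

For a concentration cell E°cell = 0, since both electrodes use the same couple.
The compartment with the higher Cr³⁺(aq) concentration (0.016 M) acts as the cathode; ions are reduced there and produced at the dilute (0.00396 M) anode.
With n = 3, Ecell = −(0.0592/3)·log([dilute]/[conc]) = −(0.0592/3)·log(0.00396/0.016) = +0.012 V.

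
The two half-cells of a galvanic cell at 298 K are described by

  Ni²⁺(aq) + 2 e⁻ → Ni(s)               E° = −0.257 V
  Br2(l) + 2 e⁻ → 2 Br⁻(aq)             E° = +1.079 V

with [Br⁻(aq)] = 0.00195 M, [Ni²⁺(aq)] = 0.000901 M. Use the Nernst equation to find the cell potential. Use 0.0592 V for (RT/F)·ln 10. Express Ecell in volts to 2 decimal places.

+1.59 V

Br₂/Br⁻ is reduced (cathode, E° = +1.079 V) and Ni²⁺/Ni is oxidized (anode).
The standard potential is +1.079 − (−0.257) = +1.336 V and the balanced reaction transfers n = 2 electrons.
For the overall reaction Br2(l) + Ni(s) → 2 Br⁻(aq) + Ni²⁺(aq), Q = [Br⁻(aq)]^2·[Ni²⁺(aq)] = 3.43×10^−9, giving log Q = −8.465.
E = E° − (0.0592/n)·log Q = +1.336 − (0.0592/2)(−8.465) = +1.59 V.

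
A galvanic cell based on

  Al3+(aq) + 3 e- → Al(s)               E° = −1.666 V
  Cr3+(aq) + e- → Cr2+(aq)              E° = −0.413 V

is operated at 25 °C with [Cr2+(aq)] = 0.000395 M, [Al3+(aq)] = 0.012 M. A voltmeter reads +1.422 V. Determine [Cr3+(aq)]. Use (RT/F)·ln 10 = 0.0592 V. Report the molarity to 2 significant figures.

0.065 M

The Cr³⁺/Cr²⁺ couple has the larger reduction potential, so it is the cathode: E°cell = −0.413 − (−1.666) = +1.253 V and n = 3.
From the Nernst equation, log Q = n(E° − E)/0.0592 = 3·(+1.253 − (+1.422))/0.0592 = −8.564.
The balanced reaction is 3 Cr3+(aq) + Al(s) → 3 Cr2+(aq) + Al3+(aq), so Q = ([Cr2+(aq)]^3·[Al3+(aq)]) / [Cr3+(aq)]^3.
Solving for the unknown gives log [Cr3+(aq)] = −1.189, so [Cr3+(aq)] ≈ 0.065 M.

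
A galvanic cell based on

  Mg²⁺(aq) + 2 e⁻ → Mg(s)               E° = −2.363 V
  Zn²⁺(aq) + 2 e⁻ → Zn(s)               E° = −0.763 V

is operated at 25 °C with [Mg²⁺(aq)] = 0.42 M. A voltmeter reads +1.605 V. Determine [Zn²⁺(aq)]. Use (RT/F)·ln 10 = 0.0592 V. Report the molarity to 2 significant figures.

0.62 M

The Zn²⁺/Zn couple has the larger reduction potential, so it is the cathode: E°cell = −0.763 − (−2.363) = +1.600 V and n = 2.
Rearranging E = E° − (0.0592/n)·log Q gives log Q = 2(+1.600 − (+1.605))/0.0592 = −0.169.
The balanced reaction is Zn²⁺(aq) + Mg(s) → Zn(s) + Mg²⁺(aq), so Q = [Mg²⁺(aq)] / [Zn²⁺(aq)].
Isolating [Zn²⁺(aq)] in Q = 10^{−0.169} yields log [Zn²⁺(aq)] = −0.208, i.e. 0.62 M.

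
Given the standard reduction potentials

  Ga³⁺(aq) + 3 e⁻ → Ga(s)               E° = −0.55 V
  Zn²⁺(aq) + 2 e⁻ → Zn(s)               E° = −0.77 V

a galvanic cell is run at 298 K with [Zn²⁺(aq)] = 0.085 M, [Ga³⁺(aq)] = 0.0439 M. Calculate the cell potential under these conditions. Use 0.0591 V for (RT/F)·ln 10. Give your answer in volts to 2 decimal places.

The Ga³⁺/Ga couple has the more positive E°, so it is the cathode; Zn²⁺/Zn is the anode.
E°cell = −0.55 − (−0.77) = +0.22 V, with n = 6 electrons transferred.
Balancing gives 2 Ga³⁺(aq) + 3 Zn(s) → 2 Ga(s) + 3 Zn²⁺(aq); hence Q = [Zn²⁺(aq)]^3 / [Ga³⁺(aq)]^2 = 0.319 (log Q = −0.497).
E = E° − (0.0591/n)·log Q = +0.22 − (0.0591/6)(−0.497) = +0.22 V.

+0.22 V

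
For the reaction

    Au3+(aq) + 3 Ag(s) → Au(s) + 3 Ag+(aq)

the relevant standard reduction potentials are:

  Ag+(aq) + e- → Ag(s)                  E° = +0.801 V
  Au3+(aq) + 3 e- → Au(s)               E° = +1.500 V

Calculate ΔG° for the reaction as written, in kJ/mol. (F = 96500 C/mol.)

In the reaction as written Au3+(aq) is reduced, so the Au³⁺/Au couple is the cathode and Ag⁺/Ag is the anode.
E°cell = +1.500 − (+0.801) = +0.699 V; balancing electrons gives n = 3.
ΔG° = −nFE°cell = −(3)(96500)(+0.699) J/mol = −202 kJ/mol.

−202 kJ/mol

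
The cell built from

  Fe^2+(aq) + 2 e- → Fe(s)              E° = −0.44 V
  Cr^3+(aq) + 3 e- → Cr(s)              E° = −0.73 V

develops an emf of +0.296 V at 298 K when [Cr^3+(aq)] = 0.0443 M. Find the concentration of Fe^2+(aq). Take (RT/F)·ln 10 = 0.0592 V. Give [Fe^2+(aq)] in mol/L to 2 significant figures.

Fe²⁺/Fe is the cathode (higher E°); E°cell = −0.44 − (−0.73) = +0.29 V with n = 6.
From the Nernst equation, log Q = n(E° − E)/0.0592 = 6·(+0.29 − (+0.296))/0.0592 = −0.608.
For 3 Fe^2+(aq) + 2 Cr(s) → 3 Fe(s) + 2 Cr^3+(aq), the reaction quotient is Q = [Cr^3+(aq)]^2 / [Fe^2+(aq)]^3.
Substituting the known concentrations and solving, log [Fe^2+(aq)] = −0.700 and [Fe^2+(aq)] = 0.20 M.

0.20 M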